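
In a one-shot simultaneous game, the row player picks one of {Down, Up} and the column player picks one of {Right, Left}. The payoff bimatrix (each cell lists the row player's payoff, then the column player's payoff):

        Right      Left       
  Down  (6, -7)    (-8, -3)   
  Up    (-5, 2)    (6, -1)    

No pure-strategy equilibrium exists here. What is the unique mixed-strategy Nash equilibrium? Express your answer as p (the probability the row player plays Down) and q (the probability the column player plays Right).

The row player's mix must leave the column player indifferent between Right and Left.
  the column player's payoff to Right: p·(-7) + (1−p)·2 = -9p + 2
  the column player's payoff to Left: p·(-3) + (1−p)·(-1) = -2p - 1
  -9p + 2 = -2p - 1  ⇒  -7p = -3  ⇒  p = 3/7.
The row player's indifference between Down and Up determines the column player's mixing probability q:
  the row player's payoff to Down: q·6 + (1−q)·(-8) = 14q - 8
  the row player's payoff to Up: q·(-5) + (1−q)·6 = -11q + 6
  14q - 8 = -11q + 6  ⇒  25q = 14  ⇒  q = 14/25.

p = 3/7, q = 14/25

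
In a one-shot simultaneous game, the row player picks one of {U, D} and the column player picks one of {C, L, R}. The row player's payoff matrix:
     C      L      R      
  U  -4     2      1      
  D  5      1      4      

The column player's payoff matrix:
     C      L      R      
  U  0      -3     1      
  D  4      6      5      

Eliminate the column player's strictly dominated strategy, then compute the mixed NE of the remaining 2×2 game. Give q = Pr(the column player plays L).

The column player's strategy C is strictly dominated by R: 1 > 0 and 5 > 4. Eliminate C.
The column player's mix must leave the row player indifferent between U and D.
  the row player's payoff from U: q·2 + (1−q)·1 = q + 1
  the row player's payoff from D: q·1 + (1−q)·4 = -3q + 4
  q + 1 = -3q + 4  ⇒  4q = 3  ⇒  q = 3/4.

q = 3/4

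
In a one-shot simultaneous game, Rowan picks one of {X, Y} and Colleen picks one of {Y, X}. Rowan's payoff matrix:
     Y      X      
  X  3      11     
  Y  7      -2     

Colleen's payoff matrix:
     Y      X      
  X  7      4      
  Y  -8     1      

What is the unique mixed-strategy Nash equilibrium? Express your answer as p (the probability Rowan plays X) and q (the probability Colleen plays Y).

p = 3/4, q = 13/17

Set Colleen's expected payoff from Y equal to that from X:
  Colleen's payoff to Y: p·7 + (1−p)·(-8) = 15p - 8
  Colleen's payoff to X: p·4 + (1−p)·1 = 3p + 1
  15p - 8 = 3p + 1  ⇒  12p = 9  ⇒  p = 3/4.
In a mixed equilibrium Rowan is indifferent between X and Y; this condition fixes q.
  Rowan's payoff from X: q·3 + (1−q)·11 = -8q + 11
  Rowan's payoff from Y: q·7 + (1−q)·(-2) = 9q - 2
  -8q + 11 = 9q - 2  ⇒  -17q = -13  ⇒  q = 13/17.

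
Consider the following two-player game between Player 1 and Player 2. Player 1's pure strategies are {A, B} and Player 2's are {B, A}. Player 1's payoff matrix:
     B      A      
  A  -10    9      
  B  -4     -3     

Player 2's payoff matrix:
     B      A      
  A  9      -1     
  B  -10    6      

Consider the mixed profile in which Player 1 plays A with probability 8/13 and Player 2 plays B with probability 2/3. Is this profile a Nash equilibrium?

Check Player 2's indifference given Player 1's mix p = 8/13:
  payoff from B = 22/13; payoff from A = 22/13 — equal.
Check Player 1's indifference given Player 2's mix q = 2/3:
  payoff from A = -11/3; payoff from B = -11/3 — equal.
Both players are indifferent, so neither can profitably deviate.

Yes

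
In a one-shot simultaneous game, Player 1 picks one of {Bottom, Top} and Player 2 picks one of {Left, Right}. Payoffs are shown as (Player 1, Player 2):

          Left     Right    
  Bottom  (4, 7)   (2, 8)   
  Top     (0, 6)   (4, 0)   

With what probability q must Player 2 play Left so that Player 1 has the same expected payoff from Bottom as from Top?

q = 1/3

For Player 1 to be willing to mix, Player 1 must be indifferent between Bottom and Top, which pins down Player 2's mix.
  Player 1's payoff from Bottom: q·4 + (1−q)·2 = 2q + 2
  Player 1's payoff from Top: q·0 + (1−q)·4 = -4q + 4
  2q + 2 = -4q + 4  ⇒  6q = 2  ⇒  q = 1/3.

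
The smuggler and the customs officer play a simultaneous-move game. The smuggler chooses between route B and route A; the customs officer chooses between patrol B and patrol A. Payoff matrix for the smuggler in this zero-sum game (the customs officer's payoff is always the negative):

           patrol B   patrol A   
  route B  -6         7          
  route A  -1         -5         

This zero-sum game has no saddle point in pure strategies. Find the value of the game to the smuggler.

The smuggler's indifference between route B and route A determines the customs officer's mixing probability q:
  the smuggler's expected payoff from route B: q·(-6) + (1−q)·7 = -13q + 7
  the smuggler's expected payoff from route A: q·(-1) + (1−q)·(-5) = 4q - 5
  -13q + 7 = 4q - 5  ⇒  -17q = -12  ⇒  q = 12/17.
The value is the smuggler's expected payoff against this mix (using route B): (12/17)·(-6) + (5/17)·7 = -37/17.

v = -37/17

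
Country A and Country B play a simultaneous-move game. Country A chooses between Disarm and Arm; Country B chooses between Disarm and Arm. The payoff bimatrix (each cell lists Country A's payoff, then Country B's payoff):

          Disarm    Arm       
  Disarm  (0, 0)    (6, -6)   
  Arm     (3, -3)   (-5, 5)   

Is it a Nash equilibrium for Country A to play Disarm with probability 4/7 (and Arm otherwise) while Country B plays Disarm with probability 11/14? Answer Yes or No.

Yes

Check Country B's indifference given Country A's mix p = 4/7:
  payoff from Disarm = -9/7; payoff from Arm = -9/7 — equal.
Check Country A's indifference given Country B's mix q = 11/14:
  payoff from Disarm = 9/7; payoff from Arm = 9/7 — equal.
Both players are indifferent, so neither can profitably deviate.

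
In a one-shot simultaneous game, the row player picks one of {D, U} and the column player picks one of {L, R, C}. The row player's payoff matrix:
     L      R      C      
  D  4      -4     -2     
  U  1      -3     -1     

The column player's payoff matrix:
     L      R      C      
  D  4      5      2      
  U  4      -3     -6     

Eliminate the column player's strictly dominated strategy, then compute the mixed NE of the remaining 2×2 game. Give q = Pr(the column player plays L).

The column player's strategy C is strictly dominated by R: 5 > 2 and -3 > -6. Eliminate C.
Set the row player's expected payoff from D equal to that from U:
  the row player's expected payoff from D: q·4 + (1−q)·(-4) = 8q - 4
  the row player's expected payoff from U: q·1 + (1−q)·(-3) = 4q - 3
  8q - 4 = 4q - 3  ⇒  4q = 1  ⇒  q = 1/4.

q = 1/4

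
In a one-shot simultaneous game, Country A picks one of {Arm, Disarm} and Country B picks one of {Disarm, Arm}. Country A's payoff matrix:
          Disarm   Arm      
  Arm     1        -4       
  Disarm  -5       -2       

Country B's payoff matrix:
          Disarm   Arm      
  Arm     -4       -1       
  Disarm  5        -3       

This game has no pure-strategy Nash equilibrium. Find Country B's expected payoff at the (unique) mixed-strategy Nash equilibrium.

Set Country B's expected payoff from Disarm equal to that from Arm:
  Country B's payoff from Disarm: p·(-4) + (1−p)·5 = -9p + 5
  Country B's payoff from Arm: p·(-1) + (1−p)·(-3) = 2p - 3
  -9p + 5 = 2p - 3  ⇒  -11p = -8  ⇒  p = 8/11.
At equilibrium Country B is indifferent across columns, so Country B's payoff equals the payoff from Disarm: (8/11)·(-4) + (3/11)·5 = -17/11.

-17/11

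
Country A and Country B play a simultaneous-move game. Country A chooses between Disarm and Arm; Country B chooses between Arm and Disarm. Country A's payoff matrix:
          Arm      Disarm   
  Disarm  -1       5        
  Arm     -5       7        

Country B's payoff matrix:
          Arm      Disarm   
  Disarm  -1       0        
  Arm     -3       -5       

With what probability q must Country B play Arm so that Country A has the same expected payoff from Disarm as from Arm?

q = 1/3

For Country A to be willing to mix, Country A must be indifferent between Disarm and Arm, which pins down Country B's mix.
  Country A's payoff to Disarm: q·(-1) + (1−q)·5 = -6q + 5
  Country A's payoff to Arm: q·(-5) + (1−q)·7 = -12q + 7
  -6q + 5 = -12q + 7  ⇒  6q = 2  ⇒  q = 1/3.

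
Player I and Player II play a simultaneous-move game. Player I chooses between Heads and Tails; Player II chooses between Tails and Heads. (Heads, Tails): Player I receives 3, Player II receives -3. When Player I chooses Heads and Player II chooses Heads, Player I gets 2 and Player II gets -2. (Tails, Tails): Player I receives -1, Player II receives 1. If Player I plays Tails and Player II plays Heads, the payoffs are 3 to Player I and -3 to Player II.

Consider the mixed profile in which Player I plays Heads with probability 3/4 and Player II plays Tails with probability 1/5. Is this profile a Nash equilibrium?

Given Player I's mix p = 3/4, Player II's payoff from Tails is -2 but from Heads is -9/4. Player II strictly prefers Tails, so Player II would not mix.
So the proposed profile is not a Nash equilibrium.

No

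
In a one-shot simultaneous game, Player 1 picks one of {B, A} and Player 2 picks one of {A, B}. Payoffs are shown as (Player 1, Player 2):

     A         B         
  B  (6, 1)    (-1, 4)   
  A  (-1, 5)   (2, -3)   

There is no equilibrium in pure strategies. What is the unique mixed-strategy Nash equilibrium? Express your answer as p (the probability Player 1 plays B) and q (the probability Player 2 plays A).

Player 1's mix must leave Player 2 indifferent between A and B.
  Player 2's payoff to A: p·1 + (1−p)·5 = -4p + 5
  Player 2's payoff to B: p·4 + (1−p)·(-3) = 7p - 3
  -4p + 5 = 7p - 3  ⇒  -11p = -8  ⇒  p = 8/11.
Player 2's mix must leave Player 1 indifferent between B and A.
  Player 1's payoff from B: q·6 + (1−q)·(-1) = 7q - 1
  Player 1's payoff from A: q·(-1) + (1−q)·2 = -3q + 2
  7q - 1 = -3q + 2  ⇒  10q = 3  ⇒  q = 3/10.

p = 8/11, q = 3/10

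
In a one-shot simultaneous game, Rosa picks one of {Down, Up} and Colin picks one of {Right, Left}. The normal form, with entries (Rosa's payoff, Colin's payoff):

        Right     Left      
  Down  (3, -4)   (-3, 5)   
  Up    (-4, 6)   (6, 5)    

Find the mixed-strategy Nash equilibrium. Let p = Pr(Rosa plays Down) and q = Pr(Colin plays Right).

p = 1/10, q = 9/16

Colin's indifference between Right and Left determines Rosa's mixing probability p:
  Colin's payoff from Right: p·(-4) + (1−p)·6 = -10p + 6
  Colin's payoff from Left: p·5 + (1−p)·5 = 5
  -10p + 6 = 5  ⇒  -10p = -1  ⇒  p = 1/10.
In a mixed equilibrium Rosa is indifferent between Down and Up; this condition fixes q.
  Rosa's expected payoff from Down: q·3 + (1−q)·(-3) = 6q - 3
  Rosa's expected payoff from Up: q·(-4) + (1−q)·6 = -10q + 6
  6q - 3 = -10q + 6  ⇒  16q = 9  ⇒  q = 9/16.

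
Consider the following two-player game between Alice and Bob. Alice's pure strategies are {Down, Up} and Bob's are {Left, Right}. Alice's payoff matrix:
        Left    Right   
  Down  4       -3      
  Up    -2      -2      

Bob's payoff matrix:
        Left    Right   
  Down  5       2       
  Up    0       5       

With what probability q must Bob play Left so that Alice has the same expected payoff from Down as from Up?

In a mixed equilibrium Alice is indifferent between Down and Up; this condition fixes q.
  Alice's payoff from Down: q·4 + (1−q)·(-3) = 7q - 3
  Alice's payoff from Up: q·(-2) + (1−q)·(-2) = -2
  7q - 3 = -2  ⇒  7q = 1  ⇒  q = 1/7.

q = 1/7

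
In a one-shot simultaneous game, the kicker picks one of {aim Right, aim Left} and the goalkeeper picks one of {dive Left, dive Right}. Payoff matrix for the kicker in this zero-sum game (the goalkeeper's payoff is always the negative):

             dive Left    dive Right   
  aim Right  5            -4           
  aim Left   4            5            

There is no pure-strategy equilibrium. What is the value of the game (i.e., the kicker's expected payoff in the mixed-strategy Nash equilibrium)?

Set the kicker's expected payoff from aim Right equal to that from aim Left:
  the kicker's payoff to aim Right: q·5 + (1−q)·(-4) = 9q - 4
  the kicker's payoff to aim Left: q·4 + (1−q)·5 = -q + 5
  9q - 4 = -q + 5  ⇒  10q = 9  ⇒  q = 9/10.
The value is the kicker's expected payoff against this mix (using aim Right): (9/10)·5 + (1/10)·(-4) = 41/10.

v = 41/10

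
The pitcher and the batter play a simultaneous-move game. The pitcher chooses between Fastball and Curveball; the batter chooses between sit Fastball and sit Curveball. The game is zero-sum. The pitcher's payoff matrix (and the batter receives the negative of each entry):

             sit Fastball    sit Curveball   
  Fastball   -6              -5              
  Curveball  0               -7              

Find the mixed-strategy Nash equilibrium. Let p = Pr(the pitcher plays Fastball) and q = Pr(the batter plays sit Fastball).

In a mixed equilibrium the batter is indifferent between sit Fastball and sit Curveball; this condition fixes p.
  the batter's payoff to sit Fastball: p·6 + (1−p)·0 = 6p
  the batter's payoff to sit Curveball: p·5 + (1−p)·7 = -2p + 7
  6p = -2p + 7  ⇒  8p = 7  ⇒  p = 7/8.
Set the pitcher's expected payoff from Fastball equal to that from Curveball:
  the pitcher's payoff to Fastball: q·(-6) + (1−q)·(-5) = -q - 5
  the pitcher's payoff to Curveball: q·0 + (1−q)·(-7) = 7q - 7
  -q - 5 = 7q - 7  ⇒  -8q = -2  ⇒  q = 1/4.

p = 7/8, q = 1/4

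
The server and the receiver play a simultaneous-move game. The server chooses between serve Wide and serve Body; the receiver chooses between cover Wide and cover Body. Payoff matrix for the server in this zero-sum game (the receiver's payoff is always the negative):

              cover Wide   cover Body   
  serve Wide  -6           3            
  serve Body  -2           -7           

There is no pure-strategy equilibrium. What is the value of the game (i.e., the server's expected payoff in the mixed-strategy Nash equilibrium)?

v = -24/7

Set the server's expected payoff from serve Wide equal to that from serve Body:
  the server's payoff to serve Wide: q·(-6) + (1−q)·3 = -9q + 3
  the server's payoff to serve Body: q·(-2) + (1−q)·(-7) = 5q - 7
  -9q + 3 = 5q - 7  ⇒  -14q = -10  ⇒  q = 5/7.
The value is the server's expected payoff against this mix (using serve Wide): (5/7)·(-6) + (2/7)·3 = -24/7.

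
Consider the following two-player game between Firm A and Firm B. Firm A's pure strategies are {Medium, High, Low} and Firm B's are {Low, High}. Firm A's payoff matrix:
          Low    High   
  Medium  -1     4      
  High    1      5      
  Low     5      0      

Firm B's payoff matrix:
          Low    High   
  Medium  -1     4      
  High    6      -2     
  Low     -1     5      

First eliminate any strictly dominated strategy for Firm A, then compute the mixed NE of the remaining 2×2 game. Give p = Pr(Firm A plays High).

Firm A's strategy Medium is strictly dominated by High: 1 > -1 and 5 > 4. Eliminate Medium.
Set Firm B's expected payoff from Low equal to that from High:
  Firm B's expected payoff from Low: p·6 + (1−p)·(-1) = 7p - 1
  Firm B's expected payoff from High: p·(-2) + (1−p)·5 = -7p + 5
  7p - 1 = -7p + 5  ⇒  14p = 6  ⇒  p = 3/7.

p = 3/7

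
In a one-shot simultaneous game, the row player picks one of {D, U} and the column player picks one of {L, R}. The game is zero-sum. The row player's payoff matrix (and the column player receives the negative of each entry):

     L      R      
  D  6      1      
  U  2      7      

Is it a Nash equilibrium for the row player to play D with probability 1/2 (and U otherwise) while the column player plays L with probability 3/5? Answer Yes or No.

Yes

Check the column player's indifference given the row player's mix p = 1/2:
  payoff from L = -4; payoff from R = -4 — equal.
Check the row player's indifference given the column player's mix q = 3/5:
  payoff from D = 4; payoff from U = 4 — equal.
Both players are indifferent, so neither can profitably deviate.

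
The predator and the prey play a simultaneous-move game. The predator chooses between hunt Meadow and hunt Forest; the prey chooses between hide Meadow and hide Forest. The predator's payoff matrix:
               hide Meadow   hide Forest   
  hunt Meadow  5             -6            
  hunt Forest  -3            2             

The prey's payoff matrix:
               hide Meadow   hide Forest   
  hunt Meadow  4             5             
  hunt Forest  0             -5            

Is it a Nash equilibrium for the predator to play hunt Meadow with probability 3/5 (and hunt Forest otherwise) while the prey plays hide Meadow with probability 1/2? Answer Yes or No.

Given the predator's mix p = 3/5, the prey's payoff from hide Meadow is 12/5 but from hide Forest is 1. The prey strictly prefers hide Meadow, so the prey would not mix.
So the proposed profile is not a Nash equilibrium.

No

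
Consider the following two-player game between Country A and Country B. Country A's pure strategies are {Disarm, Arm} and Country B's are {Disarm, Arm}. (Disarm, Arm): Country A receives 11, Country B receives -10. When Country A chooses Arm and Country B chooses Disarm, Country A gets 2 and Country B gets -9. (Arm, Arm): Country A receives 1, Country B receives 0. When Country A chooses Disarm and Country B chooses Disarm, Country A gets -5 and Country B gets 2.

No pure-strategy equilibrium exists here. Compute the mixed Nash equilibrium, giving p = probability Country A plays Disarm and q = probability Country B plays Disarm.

Set Country B's expected payoff from Disarm equal to that from Arm:
  Country B's payoff to Disarm: p·2 + (1−p)·(-9) = 11p - 9
  Country B's payoff to Arm: p·(-10) + (1−p)·0 = -10p
  11p - 9 = -10p  ⇒  21p = 9  ⇒  p = 3/7.
Country B's mix must leave Country A indifferent between Disarm and Arm.
  Country A's payoff from Disarm: q·(-5) + (1−q)·11 = -16q + 11
  Country A's payoff from Arm: q·2 + (1−q)·1 = q + 1
  -16q + 11 = q + 1  ⇒  -17q = -10  ⇒  q = 10/17.

p = 3/7, q = 10/17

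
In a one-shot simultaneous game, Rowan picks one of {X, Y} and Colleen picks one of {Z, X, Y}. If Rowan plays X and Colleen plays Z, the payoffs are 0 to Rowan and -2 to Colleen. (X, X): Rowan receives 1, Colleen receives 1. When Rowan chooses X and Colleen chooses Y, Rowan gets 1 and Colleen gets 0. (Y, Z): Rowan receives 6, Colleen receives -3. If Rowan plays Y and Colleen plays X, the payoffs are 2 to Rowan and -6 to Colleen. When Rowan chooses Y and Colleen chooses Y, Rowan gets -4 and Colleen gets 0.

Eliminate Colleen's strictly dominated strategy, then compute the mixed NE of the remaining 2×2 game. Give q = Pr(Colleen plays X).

Colleen's strategy Z is strictly dominated by Y: 0 > -2 and 0 > -3. Eliminate Z.
Colleen's mix must leave Rowan indifferent between X and Y.
  Rowan's payoff to X: q·1 + (1−q)·1 = 1
  Rowan's payoff to Y: q·2 + (1−q)·(-4) = 6q - 4
  1 = 6q - 4  ⇒  -6q = -5  ⇒  q = 5/6.

q = 5/6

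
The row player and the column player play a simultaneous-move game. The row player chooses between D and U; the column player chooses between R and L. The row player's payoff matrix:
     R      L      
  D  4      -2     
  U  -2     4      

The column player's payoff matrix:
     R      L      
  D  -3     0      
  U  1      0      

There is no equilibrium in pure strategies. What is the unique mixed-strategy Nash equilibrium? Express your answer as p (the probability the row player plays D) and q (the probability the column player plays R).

p = 1/4, q = 1/2

The row player's mix must leave the column player indifferent between R and L.
  the column player's expected payoff from R: p·(-3) + (1−p)·1 = -4p + 1
  the column player's expected payoff from L: p·0 + (1−p)·0 = 0
  -4p + 1 = 0  ⇒  -4p = -1  ⇒  p = 1/4.
The column player's mix must leave the row player indifferent between D and U.
  the row player's expected payoff from D: q·4 + (1−q)·(-2) = 6q - 2
  the row player's expected payoff from U: q·(-2) + (1−q)·4 = -6q + 4
  6q - 2 = -6q + 4  ⇒  12q = 6  ⇒  q = 1/2.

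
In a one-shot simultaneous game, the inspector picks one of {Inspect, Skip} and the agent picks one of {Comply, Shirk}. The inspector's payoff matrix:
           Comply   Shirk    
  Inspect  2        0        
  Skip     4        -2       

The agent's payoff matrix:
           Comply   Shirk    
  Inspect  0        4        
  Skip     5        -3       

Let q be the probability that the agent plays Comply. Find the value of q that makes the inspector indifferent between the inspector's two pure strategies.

The inspector's indifference between Inspect and Skip determines the agent's mixing probability q:
  the inspector's payoff to Inspect: q·2 + (1−q)·0 = 2q
  the inspector's payoff to Skip: q·4 + (1−q)·(-2) = 6q - 2
  2q = 6q - 2  ⇒  -4q = -2  ⇒  q = 1/2.

q = 1/2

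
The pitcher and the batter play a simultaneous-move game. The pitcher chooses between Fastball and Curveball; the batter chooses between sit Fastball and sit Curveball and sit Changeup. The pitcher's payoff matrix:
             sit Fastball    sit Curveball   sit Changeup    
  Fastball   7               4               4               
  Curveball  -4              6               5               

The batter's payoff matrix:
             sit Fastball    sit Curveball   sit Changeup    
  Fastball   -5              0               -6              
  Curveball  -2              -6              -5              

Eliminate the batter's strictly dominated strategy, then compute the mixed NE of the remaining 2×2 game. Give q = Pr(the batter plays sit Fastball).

q = 2/13

The batter's strategy sit Changeup is strictly dominated by sit Fastball: -5 > -6 and -2 > -5. Eliminate sit Changeup.
For the pitcher to be willing to mix, the pitcher must be indifferent between Fastball and Curveball, which pins down the batter's mix.
  the pitcher's expected payoff from Fastball: q·7 + (1−q)·4 = 3q + 4
  the pitcher's expected payoff from Curveball: q·(-4) + (1−q)·6 = -10q + 6
  3q + 4 = -10q + 6  ⇒  13q = 2  ⇒  q = 2/13.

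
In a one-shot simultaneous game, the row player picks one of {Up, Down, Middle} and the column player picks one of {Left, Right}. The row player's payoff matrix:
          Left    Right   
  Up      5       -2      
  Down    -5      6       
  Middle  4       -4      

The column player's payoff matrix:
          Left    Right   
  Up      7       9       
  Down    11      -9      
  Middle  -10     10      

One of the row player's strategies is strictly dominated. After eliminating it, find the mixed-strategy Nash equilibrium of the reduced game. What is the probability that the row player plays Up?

p = 10/11

The row player's strategy Middle is strictly dominated by Up: 5 > 4 and -2 > -4. Eliminate Middle.
The column player's indifference between Left and Right determines the row player's mixing probability p:
  the column player's payoff from Left: p·7 + (1−p)·11 = -4p + 11
  the column player's payoff from Right: p·9 + (1−p)·(-9) = 18p - 9
  -4p + 11 = 18p - 9  ⇒  -22p = -20  ⇒  p = 10/11.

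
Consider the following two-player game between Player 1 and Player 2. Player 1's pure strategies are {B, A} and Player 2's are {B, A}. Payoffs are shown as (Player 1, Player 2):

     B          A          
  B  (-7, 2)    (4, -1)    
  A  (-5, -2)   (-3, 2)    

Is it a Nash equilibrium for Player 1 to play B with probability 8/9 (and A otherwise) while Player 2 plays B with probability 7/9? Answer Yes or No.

No

Given Player 1's mix p = 8/9, Player 2's payoff from B is 14/9 but from A is -2/3. Player 2 strictly prefers B, so Player 2 would not mix.
So the proposed profile is not a Nash equilibrium.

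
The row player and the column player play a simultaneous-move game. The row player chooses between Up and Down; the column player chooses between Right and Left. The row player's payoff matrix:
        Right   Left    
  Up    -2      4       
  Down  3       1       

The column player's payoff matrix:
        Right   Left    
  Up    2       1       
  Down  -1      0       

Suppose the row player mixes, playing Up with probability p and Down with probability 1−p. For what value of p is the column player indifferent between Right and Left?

p = 1/2

In a mixed equilibrium the column player is indifferent between Right and Left; this condition fixes p.
  the column player's payoff from Right: p·2 + (1−p)·(-1) = 3p - 1
  the column player's payoff from Left: p·1 + (1−p)·0 = p
  3p - 1 = p  ⇒  2p = 1  ⇒  p = 1/2.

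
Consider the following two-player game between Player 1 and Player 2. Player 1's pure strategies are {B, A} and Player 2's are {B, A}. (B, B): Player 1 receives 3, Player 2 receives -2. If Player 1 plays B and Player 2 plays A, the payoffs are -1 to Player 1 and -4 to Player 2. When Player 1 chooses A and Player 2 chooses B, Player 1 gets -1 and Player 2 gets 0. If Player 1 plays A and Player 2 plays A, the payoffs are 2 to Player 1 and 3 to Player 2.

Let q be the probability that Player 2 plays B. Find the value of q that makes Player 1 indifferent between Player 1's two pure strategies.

q = 3/7

Set Player 1's expected payoff from B equal to that from A:
  Player 1's payoff from B: q·3 + (1−q)·(-1) = 4q - 1
  Player 1's payoff from A: q·(-1) + (1−q)·2 = -3q + 2
  4q - 1 = -3q + 2  ⇒  7q = 3  ⇒  q = 3/7.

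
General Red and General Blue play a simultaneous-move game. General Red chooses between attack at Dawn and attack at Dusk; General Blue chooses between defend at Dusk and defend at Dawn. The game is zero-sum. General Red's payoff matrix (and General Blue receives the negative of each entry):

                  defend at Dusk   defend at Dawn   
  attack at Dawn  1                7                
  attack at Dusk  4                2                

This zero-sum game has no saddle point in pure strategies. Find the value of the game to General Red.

v = 13/4

General Blue's mix must leave General Red indifferent between attack at Dawn and attack at Dusk.
  General Red's payoff from attack at Dawn: q·1 + (1−q)·7 = -6q + 7
  General Red's payoff from attack at Dusk: q·4 + (1−q)·2 = 2q + 2
  -6q + 7 = 2q + 2  ⇒  -8q = -5  ⇒  q = 5/8.
The value is General Red's expected payoff against this mix (using attack at Dawn): (5/8)·1 + (3/8)·7 = 13/4.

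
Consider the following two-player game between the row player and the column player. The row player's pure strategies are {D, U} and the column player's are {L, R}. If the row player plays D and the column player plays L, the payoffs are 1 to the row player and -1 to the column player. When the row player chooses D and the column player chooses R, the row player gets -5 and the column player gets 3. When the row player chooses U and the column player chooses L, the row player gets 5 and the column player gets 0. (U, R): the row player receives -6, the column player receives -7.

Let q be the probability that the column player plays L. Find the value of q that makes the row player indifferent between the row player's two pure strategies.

q = 1/5

The column player's mix must leave the row player indifferent between D and U.
  the row player's expected payoff from D: q·1 + (1−q)·(-5) = 6q - 5
  the row player's expected payoff from U: q·5 + (1−q)·(-6) = 11q - 6
  6q - 5 = 11q - 6  ⇒  -5q = -1  ⇒  q = 1/5.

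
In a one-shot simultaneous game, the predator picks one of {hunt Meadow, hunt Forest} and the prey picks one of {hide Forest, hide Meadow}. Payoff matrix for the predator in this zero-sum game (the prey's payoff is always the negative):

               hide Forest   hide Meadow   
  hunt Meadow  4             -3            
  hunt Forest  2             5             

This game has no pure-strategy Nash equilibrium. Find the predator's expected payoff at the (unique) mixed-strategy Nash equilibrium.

13/5

In a mixed equilibrium the predator is indifferent between hunt Meadow and hunt Forest; this condition fixes q.
  the predator's expected payoff from hunt Meadow: q·4 + (1−q)·(-3) = 7q - 3
  the predator's expected payoff from hunt Forest: q·2 + (1−q)·5 = -3q + 5
  7q - 3 = -3q + 5  ⇒  10q = 8  ⇒  q = 4/5.
At equilibrium the predator is indifferent across rows, so the predator's payoff equals the payoff from hunt Meadow: (4/5)·4 + (1/5)·(-3) = 13/5.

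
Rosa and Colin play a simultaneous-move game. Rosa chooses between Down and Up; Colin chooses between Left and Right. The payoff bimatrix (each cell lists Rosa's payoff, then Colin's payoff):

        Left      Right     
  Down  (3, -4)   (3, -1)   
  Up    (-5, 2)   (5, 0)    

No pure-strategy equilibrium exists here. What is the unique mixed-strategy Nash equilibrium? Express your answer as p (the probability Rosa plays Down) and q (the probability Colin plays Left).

Rosa's mix must leave Colin indifferent between Left and Right.
  Colin's expected payoff from Left: p·(-4) + (1−p)·2 = -6p + 2
  Colin's expected payoff from Right: p·(-1) + (1−p)·0 = -p
  -6p + 2 = -p  ⇒  -5p = -2  ⇒  p = 2/5.
Set Rosa's expected payoff from Down equal to that from Up:
  Rosa's payoff to Down: q·3 + (1−q)·3 = 3
  Rosa's payoff to Up: q·(-5) + (1−q)·5 = -10q + 5
  3 = -10q + 5  ⇒  10q = 2  ⇒  q = 1/5.

p = 2/5, q = 1/5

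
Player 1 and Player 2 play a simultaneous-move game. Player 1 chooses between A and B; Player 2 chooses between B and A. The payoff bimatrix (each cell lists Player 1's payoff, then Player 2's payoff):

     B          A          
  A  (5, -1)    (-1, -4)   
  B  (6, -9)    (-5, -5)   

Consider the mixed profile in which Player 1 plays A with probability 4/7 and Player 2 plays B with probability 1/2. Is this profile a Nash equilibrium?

No

Given Player 2's mix q = 1/2, Player 1's payoff from A is 2 but from B is 1/2. Player 1 strictly prefers A, so Player 1 would not mix.
So the proposed profile is not a Nash equilibrium.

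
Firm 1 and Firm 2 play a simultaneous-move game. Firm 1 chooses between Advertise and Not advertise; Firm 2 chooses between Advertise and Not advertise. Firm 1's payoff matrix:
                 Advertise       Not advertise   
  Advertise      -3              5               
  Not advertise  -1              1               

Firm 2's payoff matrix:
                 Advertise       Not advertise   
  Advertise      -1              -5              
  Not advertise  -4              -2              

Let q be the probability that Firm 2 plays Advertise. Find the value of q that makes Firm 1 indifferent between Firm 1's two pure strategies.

q = 2/3

In a mixed equilibrium Firm 1 is indifferent between Advertise and Not advertise; this condition fixes q.
  Firm 1's expected payoff from Advertise: q·(-3) + (1−q)·5 = -8q + 5
  Firm 1's expected payoff from Not advertise: q·(-1) + (1−q)·1 = -2q + 1
  -8q + 5 = -2q + 1  ⇒  -6q = -4  ⇒  q = 2/3.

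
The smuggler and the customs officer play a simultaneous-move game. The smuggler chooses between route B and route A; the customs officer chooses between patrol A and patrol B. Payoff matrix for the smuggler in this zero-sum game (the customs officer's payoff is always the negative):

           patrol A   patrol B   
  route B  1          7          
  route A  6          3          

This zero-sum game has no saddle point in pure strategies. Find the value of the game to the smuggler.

v = 13/3

In a mixed equilibrium the smuggler is indifferent between route B and route A; this condition fixes q.
  the smuggler's expected payoff from route B: q·1 + (1−q)·7 = -6q + 7
  the smuggler's expected payoff from route A: q·6 + (1−q)·3 = 3q + 3
  -6q + 7 = 3q + 3  ⇒  -9q = -4  ⇒  q = 4/9.
The value is the smuggler's expected payoff against this mix (using route B): (4/9)·1 + (5/9)·7 = 13/3.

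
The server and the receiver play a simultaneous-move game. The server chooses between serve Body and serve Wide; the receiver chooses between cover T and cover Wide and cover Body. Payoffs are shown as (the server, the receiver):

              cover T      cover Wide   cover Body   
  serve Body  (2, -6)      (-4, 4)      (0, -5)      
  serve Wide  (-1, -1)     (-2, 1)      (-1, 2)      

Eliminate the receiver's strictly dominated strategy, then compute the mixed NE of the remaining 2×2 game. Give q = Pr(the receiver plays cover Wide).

q = 1/3

The receiver's strategy cover T is strictly dominated by cover Body: -5 > -6 and 2 > -1. Eliminate cover T.
The server's indifference between serve Body and serve Wide determines the receiver's mixing probability q:
  the server's expected payoff from serve Body: q·(-4) + (1−q)·0 = -4q
  the server's expected payoff from serve Wide: q·(-2) + (1−q)·(-1) = -q - 1
  -4q = -q - 1  ⇒  -3q = -1  ⇒  q = 1/3.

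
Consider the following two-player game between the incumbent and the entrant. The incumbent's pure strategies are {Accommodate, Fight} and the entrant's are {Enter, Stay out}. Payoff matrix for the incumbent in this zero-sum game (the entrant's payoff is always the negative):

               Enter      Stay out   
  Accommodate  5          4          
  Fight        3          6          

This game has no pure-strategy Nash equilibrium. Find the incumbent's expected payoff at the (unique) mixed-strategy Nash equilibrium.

Set the incumbent's expected payoff from Accommodate equal to that from Fight:
  the incumbent's expected payoff from Accommodate: q·5 + (1−q)·4 = q + 4
  the incumbent's expected payoff from Fight: q·3 + (1−q)·6 = -3q + 6
  q + 4 = -3q + 6  ⇒  4q = 2  ⇒  q = 1/2.
At equilibrium the incumbent is indifferent across rows, so the incumbent's payoff equals the payoff from Accommodate: (1/2)·5 + (1/2)·4 = 9/2.

9/2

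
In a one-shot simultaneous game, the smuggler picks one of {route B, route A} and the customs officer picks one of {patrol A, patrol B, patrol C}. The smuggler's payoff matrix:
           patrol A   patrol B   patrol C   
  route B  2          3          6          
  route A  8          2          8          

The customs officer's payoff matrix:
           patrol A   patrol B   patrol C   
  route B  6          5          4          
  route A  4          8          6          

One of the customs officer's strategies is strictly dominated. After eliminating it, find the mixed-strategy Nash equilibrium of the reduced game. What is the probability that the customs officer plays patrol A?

The customs officer's strategy patrol C is strictly dominated by patrol B: 5 > 4 and 8 > 6. Eliminate patrol C.
For the smuggler to be willing to mix, the smuggler must be indifferent between route B and route A, which pins down the customs officer's mix.
  the smuggler's payoff from route B: q·2 + (1−q)·3 = -q + 3
  the smuggler's payoff from route A: q·8 + (1−q)·2 = 6q + 2
  -q + 3 = 6q + 2  ⇒  -7q = -1  ⇒  q = 1/7.

q = 1/7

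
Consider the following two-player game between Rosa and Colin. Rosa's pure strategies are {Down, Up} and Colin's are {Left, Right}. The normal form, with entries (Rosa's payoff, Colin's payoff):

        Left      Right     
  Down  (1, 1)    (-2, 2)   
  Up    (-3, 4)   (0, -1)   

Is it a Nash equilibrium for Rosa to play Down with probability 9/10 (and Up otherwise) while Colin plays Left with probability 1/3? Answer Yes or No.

Given Rosa's mix p = 9/10, Colin's payoff from Left is 13/10 but from Right is 17/10. Colin strictly prefers Right, so Colin would not mix.
So the proposed profile is not a Nash equilibrium.

No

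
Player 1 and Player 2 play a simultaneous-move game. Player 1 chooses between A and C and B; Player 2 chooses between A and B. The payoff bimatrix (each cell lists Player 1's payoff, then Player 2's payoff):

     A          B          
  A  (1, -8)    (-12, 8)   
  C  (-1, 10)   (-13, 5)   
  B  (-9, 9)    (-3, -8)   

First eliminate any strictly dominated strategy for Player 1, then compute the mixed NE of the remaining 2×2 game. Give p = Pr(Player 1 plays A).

Player 1's strategy C is strictly dominated by A: 1 > -1 and -12 > -13. Eliminate C.
For Player 2 to be willing to mix, Player 2 must be indifferent between A and B, which pins down Player 1's mix.
  Player 2's expected payoff from A: p·(-8) + (1−p)·9 = -17p + 9
  Player 2's expected payoff from B: p·8 + (1−p)·(-8) = 16p - 8
  -17p + 9 = 16p - 8  ⇒  -33p = -17  ⇒  p = 17/33.

p = 17/33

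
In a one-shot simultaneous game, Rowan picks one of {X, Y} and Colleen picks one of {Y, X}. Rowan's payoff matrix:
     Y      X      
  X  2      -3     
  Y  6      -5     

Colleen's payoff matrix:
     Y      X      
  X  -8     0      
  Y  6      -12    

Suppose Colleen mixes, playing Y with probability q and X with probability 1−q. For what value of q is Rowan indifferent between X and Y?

q = 1/3

Rowan's indifference between X and Y determines Colleen's mixing probability q:
  Rowan's expected payoff from X: q·2 + (1−q)·(-3) = 5q - 3
  Rowan's expected payoff from Y: q·6 + (1−q)·(-5) = 11q - 5
  5q - 3 = 11q - 5  ⇒  -6q = -2  ⇒  q = 1/3.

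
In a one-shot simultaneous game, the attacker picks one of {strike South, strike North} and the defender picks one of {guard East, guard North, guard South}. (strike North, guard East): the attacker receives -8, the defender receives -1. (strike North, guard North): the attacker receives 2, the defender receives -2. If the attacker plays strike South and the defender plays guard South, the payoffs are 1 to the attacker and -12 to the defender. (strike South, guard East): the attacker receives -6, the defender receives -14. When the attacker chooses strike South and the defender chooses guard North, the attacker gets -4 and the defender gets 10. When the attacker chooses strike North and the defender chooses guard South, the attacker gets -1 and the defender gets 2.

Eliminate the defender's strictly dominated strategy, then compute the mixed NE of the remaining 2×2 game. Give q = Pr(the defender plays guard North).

q = 1/4

The defender's strategy guard East is strictly dominated by guard South: -12 > -14 and 2 > -1. Eliminate guard East.
In a mixed equilibrium the attacker is indifferent between strike South and strike North; this condition fixes q.
  the attacker's payoff to strike South: q·(-4) + (1−q)·1 = -5q + 1
  the attacker's payoff to strike North: q·2 + (1−q)·(-1) = 3q - 1
  -5q + 1 = 3q - 1  ⇒  -8q = -2  ⇒  q = 1/4.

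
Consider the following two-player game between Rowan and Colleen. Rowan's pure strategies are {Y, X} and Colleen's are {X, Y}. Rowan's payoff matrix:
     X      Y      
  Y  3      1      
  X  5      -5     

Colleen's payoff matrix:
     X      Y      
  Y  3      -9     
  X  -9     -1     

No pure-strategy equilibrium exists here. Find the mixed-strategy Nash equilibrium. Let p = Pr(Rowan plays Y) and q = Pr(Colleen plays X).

p = 2/5, q = 3/4

In a mixed equilibrium Colleen is indifferent between X and Y; this condition fixes p.
  Colleen's expected payoff from X: p·3 + (1−p)·(-9) = 12p - 9
  Colleen's expected payoff from Y: p·(-9) + (1−p)·(-1) = -8p - 1
  12p - 9 = -8p - 1  ⇒  20p = 8  ⇒  p = 2/5.
In a mixed equilibrium Rowan is indifferent between Y and X; this condition fixes q.
  Rowan's expected payoff from Y: q·3 + (1−q)·1 = 2q + 1
  Rowan's expected payoff from X: q·5 + (1−q)·(-5) = 10q - 5
  2q + 1 = 10q - 5  ⇒  -8q = -6  ⇒  q = 3/4.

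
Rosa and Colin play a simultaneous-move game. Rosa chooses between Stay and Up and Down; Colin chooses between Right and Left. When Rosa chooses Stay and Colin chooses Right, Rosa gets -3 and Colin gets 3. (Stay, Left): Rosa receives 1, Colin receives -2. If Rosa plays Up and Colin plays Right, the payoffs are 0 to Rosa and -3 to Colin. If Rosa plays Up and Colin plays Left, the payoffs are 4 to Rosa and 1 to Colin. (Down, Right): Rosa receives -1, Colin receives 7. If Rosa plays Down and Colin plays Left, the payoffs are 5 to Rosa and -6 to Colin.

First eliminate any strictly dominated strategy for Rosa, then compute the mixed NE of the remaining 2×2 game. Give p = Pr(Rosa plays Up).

Rosa's strategy Stay is strictly dominated by Up: 0 > -3 and 4 > 1. Eliminate Stay.
Colin's indifference between Right and Left determines Rosa's mixing probability p:
  Colin's payoff from Right: p·(-3) + (1−p)·7 = -10p + 7
  Colin's payoff from Left: p·1 + (1−p)·(-6) = 7p - 6
  -10p + 7 = 7p - 6  ⇒  -17p = -13  ⇒  p = 13/17.

p = 13/17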